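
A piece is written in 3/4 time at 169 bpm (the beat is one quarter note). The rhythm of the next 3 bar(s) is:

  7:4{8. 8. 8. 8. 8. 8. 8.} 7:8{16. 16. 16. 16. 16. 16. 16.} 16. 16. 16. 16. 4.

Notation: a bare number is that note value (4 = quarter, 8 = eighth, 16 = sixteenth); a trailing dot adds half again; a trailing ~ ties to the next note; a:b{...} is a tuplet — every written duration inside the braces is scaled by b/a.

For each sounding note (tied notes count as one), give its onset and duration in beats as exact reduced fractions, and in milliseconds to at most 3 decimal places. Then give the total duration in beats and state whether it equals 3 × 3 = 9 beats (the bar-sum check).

1) 0.0ms=0b +152.156ms=3/7b
2) 152.156ms=3/7b +152.156ms=3/7b
3) 304.311ms=6/7b +152.156ms=3/7b
4) 456.467ms=9/7b +152.156ms=3/7b
5) 608.622ms=12/7b +152.156ms=3/7b
6) 760.778ms=15/7b +152.156ms=3/7b
7) 912.933ms=18/7b +152.156ms=3/7b
8) 1065.089ms=3b +152.156ms=3/7b
9) 1217.244ms=24/7b +152.156ms=3/7b
10) 1369.4ms=27/7b +152.156ms=3/7b
11) 1521.555ms=30/7b +152.156ms=3/7b
12) 1673.711ms=33/7b +152.156ms=3/7b
13) 1825.866ms=36/7b +152.156ms=3/7b
14) 1978.022ms=39/7b +152.156ms=3/7b
15) 2130.178ms=6b +133.136ms=3/8b
16) 2263.314ms=51/8b +133.136ms=3/8b
17) 2396.45ms=27/4b +133.136ms=3/8b
18) 2529.586ms=57/8b +133.136ms=3/8b
19) 2662.722ms=15/2b +532.544ms=3/2b
Σ=9b of 9 (169bpm 3/4) — PASS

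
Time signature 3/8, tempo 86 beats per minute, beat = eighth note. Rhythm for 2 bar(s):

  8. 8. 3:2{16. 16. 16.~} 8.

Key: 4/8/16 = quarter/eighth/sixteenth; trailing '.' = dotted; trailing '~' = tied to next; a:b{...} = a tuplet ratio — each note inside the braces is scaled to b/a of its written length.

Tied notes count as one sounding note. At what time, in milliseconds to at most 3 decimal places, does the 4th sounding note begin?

1. 0.0ms @ 0 + 1046.512ms (3/2)
2. 1046.512ms @ 3/2 + 1046.512ms (3/2)
3. 2093.023ms @ 3 + 348.837ms (1/2)
4. 2441.86ms @ 7/2 + 348.837ms (1/2)
5. 2790.698ms @ 4 + 1395.349ms (2)

note 4 onset = 7/2b = 2441.86ms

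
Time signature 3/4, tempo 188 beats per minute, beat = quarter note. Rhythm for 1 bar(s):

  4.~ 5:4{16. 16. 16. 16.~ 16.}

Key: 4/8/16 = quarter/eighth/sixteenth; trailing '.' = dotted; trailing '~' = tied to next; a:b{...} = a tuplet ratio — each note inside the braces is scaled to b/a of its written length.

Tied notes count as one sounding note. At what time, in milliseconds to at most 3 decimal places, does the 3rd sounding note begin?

1. 0.0ms @ 0 + 574.468ms (9/5)
2. 574.468ms @ 9/5 + 95.745ms (3/10)
3. 670.213ms @ 21/10 + 95.745ms (3/10)
4. 765.957ms @ 12/5 + 191.489ms (3/5)

note 3 onset = 21/10b = 670.213ms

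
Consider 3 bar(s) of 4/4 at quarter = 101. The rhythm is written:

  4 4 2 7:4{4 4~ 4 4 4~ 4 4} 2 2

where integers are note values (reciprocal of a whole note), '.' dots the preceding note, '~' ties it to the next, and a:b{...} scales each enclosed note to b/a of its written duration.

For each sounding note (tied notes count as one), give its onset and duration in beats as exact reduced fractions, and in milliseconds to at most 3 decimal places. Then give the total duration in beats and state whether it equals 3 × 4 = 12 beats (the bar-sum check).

1) 0.0ms=0b +594.059ms=1b
2) 594.059ms=1b +594.059ms=1b
3) 1188.119ms=2b +1188.119ms=2b
4) 2376.238ms=4b +339.463ms=4/7b
5) 2715.7ms=32/7b +678.925ms=8/7b
6) 3394.625ms=40/7b +339.463ms=4/7b
7) 3734.088ms=44/7b +678.925ms=8/7b
8) 4413.013ms=52/7b +339.463ms=4/7b
9) 4752.475ms=8b +1188.119ms=2b
10) 5940.594ms=10b +1188.119ms=2b
Σ=12b of 12 (101bpm 4/4) — PASS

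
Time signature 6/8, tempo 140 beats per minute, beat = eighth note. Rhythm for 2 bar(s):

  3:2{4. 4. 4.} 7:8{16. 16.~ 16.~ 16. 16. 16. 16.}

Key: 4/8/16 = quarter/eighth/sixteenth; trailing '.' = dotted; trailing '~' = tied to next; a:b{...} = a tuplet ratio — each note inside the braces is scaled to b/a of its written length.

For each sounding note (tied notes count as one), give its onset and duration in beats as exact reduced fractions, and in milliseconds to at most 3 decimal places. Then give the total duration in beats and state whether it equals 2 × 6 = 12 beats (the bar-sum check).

1) 0.0ms=0b +857.143ms=2b
2) 857.143ms=2b +857.143ms=2b
3) 1714.286ms=4b +857.143ms=2b
4) 2571.429ms=6b +367.347ms=6/7b
5) 2938.776ms=48/7b +1102.041ms=18/7b
6) 4040.816ms=66/7b +367.347ms=6/7b
7) 4408.163ms=72/7b +367.347ms=6/7b
8) 4775.51ms=78/7b +367.347ms=6/7b
Σ=12b of 12 (140bpm 6/8) — PASS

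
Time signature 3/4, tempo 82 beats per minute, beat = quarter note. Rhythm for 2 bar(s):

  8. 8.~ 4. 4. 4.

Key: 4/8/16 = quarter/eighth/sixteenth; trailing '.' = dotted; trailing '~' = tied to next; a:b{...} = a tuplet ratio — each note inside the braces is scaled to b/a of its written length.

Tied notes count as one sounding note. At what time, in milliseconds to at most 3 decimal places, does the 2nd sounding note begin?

note 2 onset = 3/4b = 548.78ms

1. 0.0ms @ 0 + 548.78ms (3/4)
2. 548.78ms @ 3/4 + 1646.341ms (9/4)
3. 2195.122ms @ 3 + 1097.561ms (3/2)
4. 3292.683ms @ 9/2 + 1097.561ms (3/2)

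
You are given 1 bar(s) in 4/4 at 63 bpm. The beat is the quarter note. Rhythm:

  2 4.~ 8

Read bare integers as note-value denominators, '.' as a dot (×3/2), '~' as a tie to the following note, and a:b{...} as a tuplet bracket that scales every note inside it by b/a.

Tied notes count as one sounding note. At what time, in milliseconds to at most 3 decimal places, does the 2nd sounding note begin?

note 2 onset = 2b = 1904.762ms

1. 0.0ms @ 0 + 1904.762ms (2)
2. 1904.762ms @ 2 + 1904.762ms (2)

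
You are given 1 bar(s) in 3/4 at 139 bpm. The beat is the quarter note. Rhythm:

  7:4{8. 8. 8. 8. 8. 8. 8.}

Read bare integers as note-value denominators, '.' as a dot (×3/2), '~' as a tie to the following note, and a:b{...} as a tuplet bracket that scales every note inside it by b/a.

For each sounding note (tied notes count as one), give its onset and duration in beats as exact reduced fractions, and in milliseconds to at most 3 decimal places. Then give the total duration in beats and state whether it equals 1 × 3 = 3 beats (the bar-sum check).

1) 0.0ms=0b +184.995ms=3/7b
2) 184.995ms=3/7b +184.995ms=3/7b
3) 369.99ms=6/7b +184.995ms=3/7b
4) 554.985ms=9/7b +184.995ms=3/7b
5) 739.979ms=12/7b +184.995ms=3/7b
6) 924.974ms=15/7b +184.995ms=3/7b
7) 1109.969ms=18/7b +184.995ms=3/7b
Σ=3b of 3 (139bpm 3/4) — PASS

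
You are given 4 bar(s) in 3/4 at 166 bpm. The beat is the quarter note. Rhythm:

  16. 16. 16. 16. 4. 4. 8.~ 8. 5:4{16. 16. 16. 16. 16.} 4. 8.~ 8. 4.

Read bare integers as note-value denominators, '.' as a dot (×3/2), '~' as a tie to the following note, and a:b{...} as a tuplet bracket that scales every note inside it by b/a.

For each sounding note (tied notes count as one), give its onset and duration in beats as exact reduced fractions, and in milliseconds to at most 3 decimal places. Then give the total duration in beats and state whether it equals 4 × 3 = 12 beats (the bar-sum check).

1) 0.0ms=0b +135.542ms=3/8b
2) 135.542ms=3/8b +135.542ms=3/8b
3) 271.084ms=3/4b +135.542ms=3/8b
4) 406.627ms=9/8b +135.542ms=3/8b
5) 542.169ms=3/2b +542.169ms=3/2b
6) 1084.337ms=3b +542.169ms=3/2b
7) 1626.506ms=9/2b +542.169ms=3/2b
8) 2168.675ms=6b +108.434ms=3/10b
9) 2277.108ms=63/10b +108.434ms=3/10b
10) 2385.542ms=33/5b +108.434ms=3/10b
11) 2493.976ms=69/10b +108.434ms=3/10b
12) 2602.41ms=36/5b +108.434ms=3/10b
13) 2710.843ms=15/2b +542.169ms=3/2b
14) 3253.012ms=9b +542.169ms=3/2b
15) 3795.181ms=21/2b +542.169ms=3/2b
Σ=12b of 12 (166bpm 3/4) — PASS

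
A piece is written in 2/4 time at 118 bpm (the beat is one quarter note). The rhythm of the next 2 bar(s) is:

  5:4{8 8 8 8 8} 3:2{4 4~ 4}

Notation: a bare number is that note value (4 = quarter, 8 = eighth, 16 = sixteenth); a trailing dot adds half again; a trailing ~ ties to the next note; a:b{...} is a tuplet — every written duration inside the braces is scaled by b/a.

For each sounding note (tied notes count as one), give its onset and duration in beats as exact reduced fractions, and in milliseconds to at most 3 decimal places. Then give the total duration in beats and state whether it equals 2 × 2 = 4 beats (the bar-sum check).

1) 0.0ms=0b +203.39ms=2/5b
2) 203.39ms=2/5b +203.39ms=2/5b
3) 406.78ms=4/5b +203.39ms=2/5b
4) 610.169ms=6/5b +203.39ms=2/5b
5) 813.559ms=8/5b +203.39ms=2/5b
6) 1016.949ms=2b +338.983ms=2/3b
7) 1355.932ms=8/3b +677.966ms=4/3b
Σ=4b of 4 (118bpm 2/4) — PASS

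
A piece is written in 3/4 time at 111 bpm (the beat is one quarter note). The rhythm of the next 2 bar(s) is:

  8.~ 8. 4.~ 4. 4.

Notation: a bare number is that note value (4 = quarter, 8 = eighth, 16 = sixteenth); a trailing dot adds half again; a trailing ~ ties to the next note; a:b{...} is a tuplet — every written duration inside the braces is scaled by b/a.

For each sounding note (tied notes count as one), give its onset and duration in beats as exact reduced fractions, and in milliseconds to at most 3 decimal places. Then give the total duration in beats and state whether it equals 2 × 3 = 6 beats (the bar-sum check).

1) 0.0ms=0b +810.811ms=3/2b
2) 810.811ms=3/2b +1621.622ms=3b
3) 2432.432ms=9/2b +810.811ms=3/2b
Σ=6b of 6 (111bpm 3/4) — PASS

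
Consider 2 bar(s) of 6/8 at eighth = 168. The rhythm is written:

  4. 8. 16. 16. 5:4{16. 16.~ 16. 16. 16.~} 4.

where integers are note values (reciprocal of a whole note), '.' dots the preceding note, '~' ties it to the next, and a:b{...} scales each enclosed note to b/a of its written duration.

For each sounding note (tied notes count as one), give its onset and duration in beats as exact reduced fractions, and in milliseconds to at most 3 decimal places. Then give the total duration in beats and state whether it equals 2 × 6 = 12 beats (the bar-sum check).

1) 0.0ms=0b +1071.429ms=3b
2) 1071.429ms=3b +535.714ms=3/2b
3) 1607.143ms=9/2b +267.857ms=3/4b
4) 1875.0ms=21/4b +267.857ms=3/4b
5) 2142.857ms=6b +214.286ms=3/5b
6) 2357.143ms=33/5b +428.571ms=6/5b
7) 2785.714ms=39/5b +214.286ms=3/5b
8) 3000.0ms=42/5b +1285.714ms=18/5b
Σ=12b of 12 (168bpm 6/8) — PASS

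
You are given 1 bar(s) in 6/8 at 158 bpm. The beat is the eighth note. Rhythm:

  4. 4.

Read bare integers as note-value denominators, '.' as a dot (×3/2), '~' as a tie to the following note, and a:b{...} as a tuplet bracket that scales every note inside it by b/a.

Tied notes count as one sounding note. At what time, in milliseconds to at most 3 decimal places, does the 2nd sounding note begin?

note 2 onset = 3b = 1139.241ms

1. 0.0ms @ 0 + 1139.241ms (3)
2. 1139.241ms @ 3 + 1139.241ms (3)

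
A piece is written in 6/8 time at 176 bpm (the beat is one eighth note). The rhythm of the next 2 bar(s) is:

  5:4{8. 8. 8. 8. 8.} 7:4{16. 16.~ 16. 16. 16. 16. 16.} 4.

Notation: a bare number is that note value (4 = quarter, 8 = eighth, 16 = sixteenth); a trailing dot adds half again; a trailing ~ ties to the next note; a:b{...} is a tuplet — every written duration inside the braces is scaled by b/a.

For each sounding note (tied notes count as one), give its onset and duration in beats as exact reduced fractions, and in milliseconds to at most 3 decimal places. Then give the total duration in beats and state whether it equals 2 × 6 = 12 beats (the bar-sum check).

1) 0.0ms=0b +409.091ms=6/5b
2) 409.091ms=6/5b +409.091ms=6/5b
3) 818.182ms=12/5b +409.091ms=6/5b
4) 1227.273ms=18/5b +409.091ms=6/5b
5) 1636.364ms=24/5b +409.091ms=6/5b
6) 2045.455ms=6b +146.104ms=3/7b
7) 2191.558ms=45/7b +292.208ms=6/7b
8) 2483.766ms=51/7b +146.104ms=3/7b
9) 2629.87ms=54/7b +146.104ms=3/7b
10) 2775.974ms=57/7b +146.104ms=3/7b
11) 2922.078ms=60/7b +146.104ms=3/7b
12) 3068.182ms=9b +1022.727ms=3b
Σ=12b of 12 (176bpm 6/8) — PASS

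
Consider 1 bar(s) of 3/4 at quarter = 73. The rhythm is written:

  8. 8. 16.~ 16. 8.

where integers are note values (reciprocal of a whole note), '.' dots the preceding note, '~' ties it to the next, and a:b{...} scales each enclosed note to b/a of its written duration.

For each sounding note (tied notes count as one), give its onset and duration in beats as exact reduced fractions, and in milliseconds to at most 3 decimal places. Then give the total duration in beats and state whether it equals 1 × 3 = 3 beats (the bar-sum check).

1) 0.0ms=0b +616.438ms=3/4b
2) 616.438ms=3/4b +616.438ms=3/4b
3) 1232.877ms=3/2b +616.438ms=3/4b
4) 1849.315ms=9/4b +616.438ms=3/4b
Σ=3b of 3 (73bpm 3/4) — PASS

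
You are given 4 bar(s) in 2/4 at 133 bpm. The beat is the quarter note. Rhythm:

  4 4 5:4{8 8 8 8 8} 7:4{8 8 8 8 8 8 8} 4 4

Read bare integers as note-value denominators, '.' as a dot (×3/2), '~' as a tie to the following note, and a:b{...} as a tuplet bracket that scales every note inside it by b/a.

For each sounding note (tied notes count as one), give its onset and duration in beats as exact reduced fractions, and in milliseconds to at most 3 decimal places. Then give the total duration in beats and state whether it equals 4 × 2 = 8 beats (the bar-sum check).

1) 0.0ms=0b +451.128ms=1b
2) 451.128ms=1b +451.128ms=1b
3) 902.256ms=2b +180.451ms=2/5b
4) 1082.707ms=12/5b +180.451ms=2/5b
5) 1263.158ms=14/5b +180.451ms=2/5b
6) 1443.609ms=16/5b +180.451ms=2/5b
7) 1624.06ms=18/5b +180.451ms=2/5b
8) 1804.511ms=4b +128.894ms=2/7b
9) 1933.405ms=30/7b +128.894ms=2/7b
10) 2062.299ms=32/7b +128.894ms=2/7b
11) 2191.192ms=34/7b +128.894ms=2/7b
12) 2320.086ms=36/7b +128.894ms=2/7b
13) 2448.98ms=38/7b +128.894ms=2/7b
14) 2577.873ms=40/7b +128.894ms=2/7b
15) 2706.767ms=6b +451.128ms=1b
16) 3157.895ms=7b +451.128ms=1b
Σ=8b of 8 (133bpm 2/4) — PASS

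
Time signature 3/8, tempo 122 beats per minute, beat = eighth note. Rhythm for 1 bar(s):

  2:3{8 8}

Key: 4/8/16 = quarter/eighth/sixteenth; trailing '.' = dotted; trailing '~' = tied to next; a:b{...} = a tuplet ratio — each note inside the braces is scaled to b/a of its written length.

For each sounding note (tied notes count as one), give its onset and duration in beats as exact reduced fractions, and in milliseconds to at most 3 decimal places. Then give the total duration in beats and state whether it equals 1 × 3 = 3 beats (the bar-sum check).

1) 0.0ms=0b +737.705ms=3/2b
2) 737.705ms=3/2b +737.705ms=3/2b
Σ=3b of 3 (122bpm 3/8) — PASS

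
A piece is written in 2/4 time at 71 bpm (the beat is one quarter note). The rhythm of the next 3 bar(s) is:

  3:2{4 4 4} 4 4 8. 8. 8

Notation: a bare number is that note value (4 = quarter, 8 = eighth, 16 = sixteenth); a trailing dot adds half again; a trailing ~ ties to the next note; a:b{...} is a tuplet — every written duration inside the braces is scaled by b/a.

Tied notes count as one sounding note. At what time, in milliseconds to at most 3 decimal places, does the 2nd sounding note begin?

1. 0.0ms @ 0 + 563.38ms (2/3)
2. 563.38ms @ 2/3 + 563.38ms (2/3)
3. 1126.761ms @ 4/3 + 563.38ms (2/3)
4. 1690.141ms @ 2 + 845.07ms (1)
5. 2535.211ms @ 3 + 845.07ms (1)
6. 3380.282ms @ 4 + 633.803ms (3/4)
7. 4014.085ms @ 19/4 + 633.803ms (3/4)
8. 4647.887ms @ 11/2 + 422.535ms (1/2)

note 2 onset = 2/3b = 563.38ms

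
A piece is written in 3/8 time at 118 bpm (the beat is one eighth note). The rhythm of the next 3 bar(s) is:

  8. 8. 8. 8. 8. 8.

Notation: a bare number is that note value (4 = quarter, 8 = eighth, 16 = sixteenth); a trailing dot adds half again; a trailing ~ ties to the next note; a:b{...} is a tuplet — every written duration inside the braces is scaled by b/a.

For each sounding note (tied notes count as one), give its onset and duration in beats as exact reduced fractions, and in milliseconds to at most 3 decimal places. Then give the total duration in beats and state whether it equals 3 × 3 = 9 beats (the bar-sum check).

1) 0.0ms=0b +762.712ms=3/2b
2) 762.712ms=3/2b +762.712ms=3/2b
3) 1525.424ms=3b +762.712ms=3/2b
4) 2288.136ms=9/2b +762.712ms=3/2b
5) 3050.847ms=6b +762.712ms=3/2b
6) 3813.559ms=15/2b +762.712ms=3/2b
Σ=9b of 9 (118bpm 3/8) — PASS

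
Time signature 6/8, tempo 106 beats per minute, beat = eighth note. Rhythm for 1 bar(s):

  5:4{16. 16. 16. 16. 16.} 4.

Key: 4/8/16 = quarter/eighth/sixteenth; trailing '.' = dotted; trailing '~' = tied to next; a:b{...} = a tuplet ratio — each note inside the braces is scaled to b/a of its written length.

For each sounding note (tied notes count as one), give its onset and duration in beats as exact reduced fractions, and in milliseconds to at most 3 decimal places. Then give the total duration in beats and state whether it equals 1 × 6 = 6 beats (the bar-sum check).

1) 0.0ms=0b +339.623ms=3/5b
2) 339.623ms=3/5b +339.623ms=3/5b
3) 679.245ms=6/5b +339.623ms=3/5b
4) 1018.868ms=9/5b +339.623ms=3/5b
5) 1358.491ms=12/5b +339.623ms=3/5b
6) 1698.113ms=3b +1698.113ms=3b
Σ=6b of 6 (106bpm 6/8) — PASS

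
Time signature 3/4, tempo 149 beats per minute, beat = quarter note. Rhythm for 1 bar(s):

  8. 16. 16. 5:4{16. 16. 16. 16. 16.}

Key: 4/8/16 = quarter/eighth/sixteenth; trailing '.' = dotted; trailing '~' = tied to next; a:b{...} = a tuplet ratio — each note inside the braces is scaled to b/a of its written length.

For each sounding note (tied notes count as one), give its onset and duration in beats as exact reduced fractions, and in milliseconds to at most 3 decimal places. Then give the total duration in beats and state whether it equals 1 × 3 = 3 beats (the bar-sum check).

1) 0.0ms=0b +302.013ms=3/4b
2) 302.013ms=3/4b +151.007ms=3/8b
3) 453.02ms=9/8b +151.007ms=3/8b
4) 604.027ms=3/2b +120.805ms=3/10b
5) 724.832ms=9/5b +120.805ms=3/10b
6) 845.638ms=21/10b +120.805ms=3/10b
7) 966.443ms=12/5b +120.805ms=3/10b
8) 1087.248ms=27/10b +120.805ms=3/10b
Σ=3b of 3 (149bpm 3/4) — PASS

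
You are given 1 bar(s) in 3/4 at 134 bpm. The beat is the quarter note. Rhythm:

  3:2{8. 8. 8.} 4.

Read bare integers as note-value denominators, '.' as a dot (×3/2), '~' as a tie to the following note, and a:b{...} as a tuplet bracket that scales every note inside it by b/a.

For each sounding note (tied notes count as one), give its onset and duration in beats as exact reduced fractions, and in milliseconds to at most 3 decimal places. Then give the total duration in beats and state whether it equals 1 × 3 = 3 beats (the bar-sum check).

1) 0.0ms=0b +223.881ms=1/2b
2) 223.881ms=1/2b +223.881ms=1/2b
3) 447.761ms=1b +223.881ms=1/2b
4) 671.642ms=3/2b +671.642ms=3/2b
Σ=3b of 3 (134bpm 3/4) — PASS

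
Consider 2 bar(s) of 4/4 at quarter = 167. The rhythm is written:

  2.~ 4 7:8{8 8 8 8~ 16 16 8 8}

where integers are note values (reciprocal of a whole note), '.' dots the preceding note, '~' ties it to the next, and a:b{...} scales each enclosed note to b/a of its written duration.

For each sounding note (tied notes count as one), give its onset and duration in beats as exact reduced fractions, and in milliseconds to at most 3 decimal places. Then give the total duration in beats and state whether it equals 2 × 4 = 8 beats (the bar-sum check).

1) 0.0ms=0b +1437.126ms=4b
2) 1437.126ms=4b +205.304ms=4/7b
3) 1642.429ms=32/7b +205.304ms=4/7b
4) 1847.733ms=36/7b +205.304ms=4/7b
5) 2053.037ms=40/7b +307.956ms=6/7b
6) 2360.992ms=46/7b +102.652ms=2/7b
7) 2463.644ms=48/7b +205.304ms=4/7b
8) 2668.948ms=52/7b +205.304ms=4/7b
Σ=8b of 8 (167bpm 4/4) — PASS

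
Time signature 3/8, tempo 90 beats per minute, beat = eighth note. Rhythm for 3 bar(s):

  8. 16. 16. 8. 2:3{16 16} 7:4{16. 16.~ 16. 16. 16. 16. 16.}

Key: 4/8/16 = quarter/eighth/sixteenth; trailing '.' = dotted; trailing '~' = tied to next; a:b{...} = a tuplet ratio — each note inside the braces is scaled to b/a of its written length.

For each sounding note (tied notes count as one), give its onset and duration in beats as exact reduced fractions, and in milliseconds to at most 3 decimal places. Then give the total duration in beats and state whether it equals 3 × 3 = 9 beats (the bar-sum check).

1) 0.0ms=0b +1000.0ms=3/2b
2) 1000.0ms=3/2b +500.0ms=3/4b
3) 1500.0ms=9/4b +500.0ms=3/4b
4) 2000.0ms=3b +1000.0ms=3/2b
5) 3000.0ms=9/2b +500.0ms=3/4b
6) 3500.0ms=21/4b +500.0ms=3/4b
7) 4000.0ms=6b +285.714ms=3/7b
8) 4285.714ms=45/7b +571.429ms=6/7b
9) 4857.143ms=51/7b +285.714ms=3/7b
10) 5142.857ms=54/7b +285.714ms=3/7b
11) 5428.571ms=57/7b +285.714ms=3/7b
12) 5714.286ms=60/7b +285.714ms=3/7b
Σ=9b of 9 (90bpm 3/8) — PASS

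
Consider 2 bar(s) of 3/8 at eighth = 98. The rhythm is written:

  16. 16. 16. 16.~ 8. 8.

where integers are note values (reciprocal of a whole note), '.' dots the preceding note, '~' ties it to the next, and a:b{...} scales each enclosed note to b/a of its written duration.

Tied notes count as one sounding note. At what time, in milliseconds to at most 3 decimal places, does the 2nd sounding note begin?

note 2 onset = 3/4b = 459.184ms

1. 0.0ms @ 0 + 459.184ms (3/4)
2. 459.184ms @ 3/4 + 459.184ms (3/4)
3. 918.367ms @ 3/2 + 459.184ms (3/4)
4. 1377.551ms @ 9/4 + 1377.551ms (9/4)
5. 2755.102ms @ 9/2 + 918.367ms (3/2)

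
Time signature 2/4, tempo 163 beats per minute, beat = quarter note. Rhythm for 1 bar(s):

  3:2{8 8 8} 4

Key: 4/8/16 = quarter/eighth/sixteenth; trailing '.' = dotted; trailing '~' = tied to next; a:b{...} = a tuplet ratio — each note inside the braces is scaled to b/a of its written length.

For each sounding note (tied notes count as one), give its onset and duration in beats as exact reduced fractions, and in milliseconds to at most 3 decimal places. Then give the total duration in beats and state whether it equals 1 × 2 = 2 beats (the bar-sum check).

1) 0.0ms=0b +122.699ms=1/3b
2) 122.699ms=1/3b +122.699ms=1/3b
3) 245.399ms=2/3b +122.699ms=1/3b
4) 368.098ms=1b +368.098ms=1b
Σ=2b of 2 (163bpm 2/4) — PASS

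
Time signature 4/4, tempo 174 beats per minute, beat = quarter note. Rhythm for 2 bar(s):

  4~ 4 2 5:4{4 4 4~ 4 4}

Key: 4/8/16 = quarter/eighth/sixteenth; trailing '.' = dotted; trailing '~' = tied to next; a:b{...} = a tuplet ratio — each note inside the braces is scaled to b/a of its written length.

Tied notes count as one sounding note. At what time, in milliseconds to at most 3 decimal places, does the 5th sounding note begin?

note 5 onset = 28/5b = 1931.034ms

1. 0.0ms @ 0 + 689.655ms (2)
2. 689.655ms @ 2 + 689.655ms (2)
3. 1379.31ms @ 4 + 275.862ms (4/5)
4. 1655.172ms @ 24/5 + 275.862ms (4/5)
5. 1931.034ms @ 28/5 + 551.724ms (8/5)
6. 2482.759ms @ 36/5 + 275.862ms (4/5)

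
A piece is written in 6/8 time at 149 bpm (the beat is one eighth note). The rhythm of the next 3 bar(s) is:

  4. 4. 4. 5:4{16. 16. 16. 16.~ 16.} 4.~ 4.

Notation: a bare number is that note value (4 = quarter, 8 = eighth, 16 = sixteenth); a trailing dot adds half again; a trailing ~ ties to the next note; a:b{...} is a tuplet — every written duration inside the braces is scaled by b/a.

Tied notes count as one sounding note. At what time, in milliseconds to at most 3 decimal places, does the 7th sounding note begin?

note 7 onset = 54/5b = 4348.993ms

1. 0.0ms @ 0 + 1208.054ms (3)
2. 1208.054ms @ 3 + 1208.054ms (3)
3. 2416.107ms @ 6 + 1208.054ms (3)
4. 3624.161ms @ 9 + 241.611ms (3/5)
5. 3865.772ms @ 48/5 + 241.611ms (3/5)
6. 4107.383ms @ 51/5 + 241.611ms (3/5)
7. 4348.993ms @ 54/5 + 483.221ms (6/5)
8. 4832.215ms @ 12 + 2416.107ms (6)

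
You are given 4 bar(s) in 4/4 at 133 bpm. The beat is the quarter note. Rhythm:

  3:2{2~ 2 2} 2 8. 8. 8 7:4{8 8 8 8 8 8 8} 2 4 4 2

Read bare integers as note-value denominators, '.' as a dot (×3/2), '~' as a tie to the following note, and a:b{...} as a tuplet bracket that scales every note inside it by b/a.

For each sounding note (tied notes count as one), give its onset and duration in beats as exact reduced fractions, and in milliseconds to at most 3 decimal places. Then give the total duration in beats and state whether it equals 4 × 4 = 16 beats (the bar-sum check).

1) 0.0ms=0b +1203.008ms=8/3b
2) 1203.008ms=8/3b +601.504ms=4/3b
3) 1804.511ms=4b +902.256ms=2b
4) 2706.767ms=6b +338.346ms=3/4b
5) 3045.113ms=27/4b +338.346ms=3/4b
6) 3383.459ms=15/2b +225.564ms=1/2b
7) 3609.023ms=8b +128.894ms=2/7b
8) 3737.916ms=58/7b +128.894ms=2/7b
9) 3866.81ms=60/7b +128.894ms=2/7b
10) 3995.704ms=62/7b +128.894ms=2/7b
11) 4124.597ms=64/7b +128.894ms=2/7b
12) 4253.491ms=66/7b +128.894ms=2/7b
13) 4382.385ms=68/7b +128.894ms=2/7b
14) 4511.278ms=10b +902.256ms=2b
15) 5413.534ms=12b +451.128ms=1b
16) 5864.662ms=13b +451.128ms=1b
17) 6315.789ms=14b +902.256ms=2b
Σ=16b of 16 (133bpm 4/4) — PASS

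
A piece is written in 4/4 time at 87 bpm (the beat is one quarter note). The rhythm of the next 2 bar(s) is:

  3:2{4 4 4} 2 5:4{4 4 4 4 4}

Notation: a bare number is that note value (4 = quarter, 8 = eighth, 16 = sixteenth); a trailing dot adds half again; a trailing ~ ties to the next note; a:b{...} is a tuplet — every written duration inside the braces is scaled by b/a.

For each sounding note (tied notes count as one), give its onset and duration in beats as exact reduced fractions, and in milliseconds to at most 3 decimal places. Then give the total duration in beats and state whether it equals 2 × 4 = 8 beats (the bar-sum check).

1) 0.0ms=0b +459.77ms=2/3b
2) 459.77ms=2/3b +459.77ms=2/3b
3) 919.54ms=4/3b +459.77ms=2/3b
4) 1379.31ms=2b +1379.31ms=2b
5) 2758.621ms=4b +551.724ms=4/5b
6) 3310.345ms=24/5b +551.724ms=4/5b
7) 3862.069ms=28/5b +551.724ms=4/5b
8) 4413.793ms=32/5b +551.724ms=4/5b
9) 4965.517ms=36/5b +551.724ms=4/5b
Σ=8b of 8 (87bpm 4/4) — PASS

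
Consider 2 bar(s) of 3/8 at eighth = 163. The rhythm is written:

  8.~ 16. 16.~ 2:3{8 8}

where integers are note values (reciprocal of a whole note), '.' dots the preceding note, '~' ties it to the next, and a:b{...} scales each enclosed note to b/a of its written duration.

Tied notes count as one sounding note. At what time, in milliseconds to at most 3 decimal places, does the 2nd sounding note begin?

note 2 onset = 9/4b = 828.221ms

1. 0.0ms @ 0 + 828.221ms (9/4)
2. 828.221ms @ 9/4 + 828.221ms (9/4)
3. 1656.442ms @ 9/2 + 552.147ms (3/2)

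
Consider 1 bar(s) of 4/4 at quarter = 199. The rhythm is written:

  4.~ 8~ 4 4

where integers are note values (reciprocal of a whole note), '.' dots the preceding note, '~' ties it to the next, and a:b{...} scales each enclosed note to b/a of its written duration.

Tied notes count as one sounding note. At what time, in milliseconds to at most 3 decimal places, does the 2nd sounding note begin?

note 2 onset = 3b = 904.523ms

1. 0.0ms @ 0 + 904.523ms (3)
2. 904.523ms @ 3 + 301.508ms (1)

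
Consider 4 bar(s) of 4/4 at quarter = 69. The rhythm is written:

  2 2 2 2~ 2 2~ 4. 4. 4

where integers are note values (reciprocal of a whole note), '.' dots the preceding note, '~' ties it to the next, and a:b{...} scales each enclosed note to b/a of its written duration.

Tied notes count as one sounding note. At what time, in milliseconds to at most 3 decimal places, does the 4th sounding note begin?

note 4 onset = 6b = 5217.391ms

1. 0.0ms @ 0 + 1739.13ms (2)
2. 1739.13ms @ 2 + 1739.13ms (2)
3. 3478.261ms @ 4 + 1739.13ms (2)
4. 5217.391ms @ 6 + 3478.261ms (4)
5. 8695.652ms @ 10 + 3043.478ms (7/2)
6. 11739.13ms @ 27/2 + 1304.348ms (3/2)
7. 13043.478ms @ 15 + 869.565ms (1)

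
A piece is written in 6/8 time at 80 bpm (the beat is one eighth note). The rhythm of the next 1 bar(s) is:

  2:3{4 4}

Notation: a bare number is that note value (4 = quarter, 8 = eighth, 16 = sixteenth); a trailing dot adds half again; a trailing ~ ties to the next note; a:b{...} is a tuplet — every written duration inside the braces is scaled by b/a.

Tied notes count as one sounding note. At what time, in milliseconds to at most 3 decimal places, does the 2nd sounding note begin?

note 2 onset = 3b = 2250.0ms

1. 0.0ms @ 0 + 2250.0ms (3)
2. 2250.0ms @ 3 + 2250.0ms (3)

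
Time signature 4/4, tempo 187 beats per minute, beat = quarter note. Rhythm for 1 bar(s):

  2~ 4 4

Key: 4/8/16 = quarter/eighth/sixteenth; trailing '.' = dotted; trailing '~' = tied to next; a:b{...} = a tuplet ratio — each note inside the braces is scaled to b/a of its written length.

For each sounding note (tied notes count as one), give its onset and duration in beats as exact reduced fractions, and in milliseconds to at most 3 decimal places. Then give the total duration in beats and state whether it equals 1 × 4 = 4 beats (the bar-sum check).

1) 0.0ms=0b +962.567ms=3b
2) 962.567ms=3b +320.856ms=1b
Σ=4b of 4 (187bpm 4/4) — PASS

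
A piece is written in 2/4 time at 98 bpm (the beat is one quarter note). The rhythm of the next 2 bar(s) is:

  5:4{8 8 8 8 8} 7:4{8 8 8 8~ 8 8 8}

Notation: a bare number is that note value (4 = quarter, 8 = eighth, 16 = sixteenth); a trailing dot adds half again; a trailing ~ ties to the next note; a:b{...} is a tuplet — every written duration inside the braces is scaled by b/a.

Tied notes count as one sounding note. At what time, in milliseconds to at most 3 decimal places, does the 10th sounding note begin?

note 10 onset = 24/7b = 2099.125ms

1. 0.0ms @ 0 + 244.898ms (2/5)
2. 244.898ms @ 2/5 + 244.898ms (2/5)
3. 489.796ms @ 4/5 + 244.898ms (2/5)
4. 734.694ms @ 6/5 + 244.898ms (2/5)
5. 979.592ms @ 8/5 + 244.898ms (2/5)
6. 1224.49ms @ 2 + 174.927ms (2/7)
7. 1399.417ms @ 16/7 + 174.927ms (2/7)
8. 1574.344ms @ 18/7 + 174.927ms (2/7)
9. 1749.271ms @ 20/7 + 349.854ms (4/7)
10. 2099.125ms @ 24/7 + 174.927ms (2/7)
11. 2274.052ms @ 26/7 + 174.927ms (2/7)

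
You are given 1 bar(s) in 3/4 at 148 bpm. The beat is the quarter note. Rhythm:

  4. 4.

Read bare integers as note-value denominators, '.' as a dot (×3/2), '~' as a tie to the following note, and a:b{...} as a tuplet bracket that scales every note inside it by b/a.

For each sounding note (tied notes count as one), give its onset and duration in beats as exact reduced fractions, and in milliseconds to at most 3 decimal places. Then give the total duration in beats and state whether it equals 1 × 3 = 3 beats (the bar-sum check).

1) 0.0ms=0b +608.108ms=3/2b
2) 608.108ms=3/2b +608.108ms=3/2b
Σ=3b of 3 (148bpm 3/4) — PASS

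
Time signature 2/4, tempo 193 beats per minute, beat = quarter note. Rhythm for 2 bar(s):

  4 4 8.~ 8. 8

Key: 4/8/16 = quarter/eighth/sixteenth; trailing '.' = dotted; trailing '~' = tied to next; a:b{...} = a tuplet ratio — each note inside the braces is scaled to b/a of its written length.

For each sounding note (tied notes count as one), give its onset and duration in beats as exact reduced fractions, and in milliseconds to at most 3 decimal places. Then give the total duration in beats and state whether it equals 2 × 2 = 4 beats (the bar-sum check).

1) 0.0ms=0b +310.881ms=1b
2) 310.881ms=1b +310.881ms=1b
3) 621.762ms=2b +466.321ms=3/2b
4) 1088.083ms=7/2b +155.44ms=1/2b
Σ=4b of 4 (193bpm 2/4) — PASS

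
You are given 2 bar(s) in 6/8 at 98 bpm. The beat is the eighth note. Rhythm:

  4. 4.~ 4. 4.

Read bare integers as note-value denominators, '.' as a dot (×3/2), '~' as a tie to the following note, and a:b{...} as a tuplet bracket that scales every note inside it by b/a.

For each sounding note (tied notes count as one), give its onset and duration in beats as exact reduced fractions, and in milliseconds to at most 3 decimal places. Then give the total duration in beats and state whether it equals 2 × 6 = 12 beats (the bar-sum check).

1) 0.0ms=0b +1836.735ms=3b
2) 1836.735ms=3b +3673.469ms=6b
3) 5510.204ms=9b +1836.735ms=3b
Σ=12b of 12 (98bpm 6/8) — PASS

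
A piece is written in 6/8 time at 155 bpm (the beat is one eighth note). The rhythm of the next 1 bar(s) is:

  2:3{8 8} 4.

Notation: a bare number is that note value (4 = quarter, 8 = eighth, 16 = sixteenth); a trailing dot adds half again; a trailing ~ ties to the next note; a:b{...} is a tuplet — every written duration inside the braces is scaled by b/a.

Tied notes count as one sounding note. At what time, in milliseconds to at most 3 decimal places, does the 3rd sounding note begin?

1. 0.0ms @ 0 + 580.645ms (3/2)
2. 580.645ms @ 3/2 + 580.645ms (3/2)
3. 1161.29ms @ 3 + 1161.29ms (3)

note 3 onset = 3b = 1161.29ms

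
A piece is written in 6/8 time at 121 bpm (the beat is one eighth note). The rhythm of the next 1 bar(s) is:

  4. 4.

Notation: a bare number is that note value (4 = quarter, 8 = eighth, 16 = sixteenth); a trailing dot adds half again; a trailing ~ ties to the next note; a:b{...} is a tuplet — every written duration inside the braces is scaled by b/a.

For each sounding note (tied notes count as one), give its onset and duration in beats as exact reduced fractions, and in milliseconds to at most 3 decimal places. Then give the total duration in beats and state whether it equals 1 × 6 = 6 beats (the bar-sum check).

1) 0.0ms=0b +1487.603ms=3b
2) 1487.603ms=3b +1487.603ms=3b
Σ=6b of 6 (121bpm 6/8) — PASS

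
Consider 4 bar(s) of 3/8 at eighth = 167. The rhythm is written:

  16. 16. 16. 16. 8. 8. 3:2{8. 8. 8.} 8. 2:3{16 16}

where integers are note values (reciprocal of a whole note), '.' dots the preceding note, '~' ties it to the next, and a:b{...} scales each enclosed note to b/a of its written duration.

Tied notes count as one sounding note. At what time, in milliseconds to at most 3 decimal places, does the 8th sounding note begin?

1. 0.0ms @ 0 + 269.461ms (3/4)
2. 269.461ms @ 3/4 + 269.461ms (3/4)
3. 538.922ms @ 3/2 + 269.461ms (3/4)
4. 808.383ms @ 9/4 + 269.461ms (3/4)
5. 1077.844ms @ 3 + 538.922ms (3/2)
6. 1616.766ms @ 9/2 + 538.922ms (3/2)
7. 2155.689ms @ 6 + 359.281ms (1)
8. 2514.97ms @ 7 + 359.281ms (1)
9. 2874.251ms @ 8 + 359.281ms (1)
10. 3233.533ms @ 9 + 538.922ms (3/2)
11. 3772.455ms @ 21/2 + 269.461ms (3/4)
12. 4041.916ms @ 45/4 + 269.461ms (3/4)

note 8 onset = 7b = 2514.97ms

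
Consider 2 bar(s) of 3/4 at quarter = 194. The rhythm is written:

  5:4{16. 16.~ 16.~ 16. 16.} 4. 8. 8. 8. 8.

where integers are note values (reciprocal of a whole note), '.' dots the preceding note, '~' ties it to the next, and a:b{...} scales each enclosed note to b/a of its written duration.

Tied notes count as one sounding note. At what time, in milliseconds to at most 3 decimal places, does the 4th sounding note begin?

1. 0.0ms @ 0 + 92.784ms (3/10)
2. 92.784ms @ 3/10 + 278.351ms (9/10)
3. 371.134ms @ 6/5 + 92.784ms (3/10)
4. 463.918ms @ 3/2 + 463.918ms (3/2)
5. 927.835ms @ 3 + 231.959ms (3/4)
6. 1159.794ms @ 15/4 + 231.959ms (3/4)
7. 1391.753ms @ 9/2 + 231.959ms (3/4)
8. 1623.711ms @ 21/4 + 231.959ms (3/4)

note 4 onset = 3/2b = 463.918ms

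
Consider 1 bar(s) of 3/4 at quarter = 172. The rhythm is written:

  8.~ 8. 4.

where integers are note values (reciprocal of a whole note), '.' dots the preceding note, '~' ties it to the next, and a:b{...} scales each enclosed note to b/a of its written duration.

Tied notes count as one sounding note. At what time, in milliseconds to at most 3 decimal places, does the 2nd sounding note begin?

1. 0.0ms @ 0 + 523.256ms (3/2)
2. 523.256ms @ 3/2 + 523.256ms (3/2)

note 2 onset = 3/2b = 523.256ms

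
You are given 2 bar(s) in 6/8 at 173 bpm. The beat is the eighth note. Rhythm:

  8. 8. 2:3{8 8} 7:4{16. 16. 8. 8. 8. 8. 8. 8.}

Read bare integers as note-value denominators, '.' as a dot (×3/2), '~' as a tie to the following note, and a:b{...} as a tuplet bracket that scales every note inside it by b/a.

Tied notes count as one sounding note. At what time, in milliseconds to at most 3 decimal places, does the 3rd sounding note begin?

1. 0.0ms @ 0 + 520.231ms (3/2)
2. 520.231ms @ 3/2 + 520.231ms (3/2)
3. 1040.462ms @ 3 + 520.231ms (3/2)
4. 1560.694ms @ 9/2 + 520.231ms (3/2)
5. 2080.925ms @ 6 + 148.637ms (3/7)
6. 2229.562ms @ 45/7 + 148.637ms (3/7)
7. 2378.2ms @ 48/7 + 297.275ms (6/7)
8. 2675.475ms @ 54/7 + 297.275ms (6/7)
9. 2972.75ms @ 60/7 + 297.275ms (6/7)
10. 3270.025ms @ 66/7 + 297.275ms (6/7)
11. 3567.3ms @ 72/7 + 297.275ms (6/7)
12. 3864.575ms @ 78/7 + 297.275ms (6/7)

note 3 onset = 3b = 1040.462ms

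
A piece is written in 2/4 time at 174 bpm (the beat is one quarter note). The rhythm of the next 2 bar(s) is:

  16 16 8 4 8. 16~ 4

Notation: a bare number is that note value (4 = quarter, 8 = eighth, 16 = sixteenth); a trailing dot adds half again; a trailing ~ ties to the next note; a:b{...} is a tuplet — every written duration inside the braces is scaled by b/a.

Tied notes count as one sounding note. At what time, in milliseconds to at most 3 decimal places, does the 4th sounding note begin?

note 4 onset = 1b = 344.828ms

1. 0.0ms @ 0 + 86.207ms (1/4)
2. 86.207ms @ 1/4 + 86.207ms (1/4)
3. 172.414ms @ 1/2 + 172.414ms (1/2)
4. 344.828ms @ 1 + 344.828ms (1)
5. 689.655ms @ 2 + 258.621ms (3/4)
6. 948.276ms @ 11/4 + 431.034ms (5/4)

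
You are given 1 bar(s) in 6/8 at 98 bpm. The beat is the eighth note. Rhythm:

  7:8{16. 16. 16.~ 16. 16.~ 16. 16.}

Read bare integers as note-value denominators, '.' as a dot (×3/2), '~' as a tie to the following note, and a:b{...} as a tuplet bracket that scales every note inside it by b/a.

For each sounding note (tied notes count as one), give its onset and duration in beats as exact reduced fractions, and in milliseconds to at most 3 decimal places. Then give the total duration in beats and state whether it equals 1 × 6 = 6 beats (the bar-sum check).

1) 0.0ms=0b +524.781ms=6/7b
2) 524.781ms=6/7b +524.781ms=6/7b
3) 1049.563ms=12/7b +1049.563ms=12/7b
4) 2099.125ms=24/7b +1049.563ms=12/7b
5) 3148.688ms=36/7b +524.781ms=6/7b
Σ=6b of 6 (98bpm 6/8) — PASS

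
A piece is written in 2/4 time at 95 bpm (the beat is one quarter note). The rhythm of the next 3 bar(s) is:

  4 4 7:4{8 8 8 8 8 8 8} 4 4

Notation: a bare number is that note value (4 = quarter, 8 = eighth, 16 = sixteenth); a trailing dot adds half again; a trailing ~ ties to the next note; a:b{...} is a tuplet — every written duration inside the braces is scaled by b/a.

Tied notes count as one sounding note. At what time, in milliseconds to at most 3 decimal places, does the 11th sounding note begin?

1. 0.0ms @ 0 + 631.579ms (1)
2. 631.579ms @ 1 + 631.579ms (1)
3. 1263.158ms @ 2 + 180.451ms (2/7)
4. 1443.609ms @ 16/7 + 180.451ms (2/7)
5. 1624.06ms @ 18/7 + 180.451ms (2/7)
6. 1804.511ms @ 20/7 + 180.451ms (2/7)
7. 1984.962ms @ 22/7 + 180.451ms (2/7)
8. 2165.414ms @ 24/7 + 180.451ms (2/7)
9. 2345.865ms @ 26/7 + 180.451ms (2/7)
10. 2526.316ms @ 4 + 631.579ms (1)
11. 3157.895ms @ 5 + 631.579ms (1)

note 11 onset = 5b = 3157.895ms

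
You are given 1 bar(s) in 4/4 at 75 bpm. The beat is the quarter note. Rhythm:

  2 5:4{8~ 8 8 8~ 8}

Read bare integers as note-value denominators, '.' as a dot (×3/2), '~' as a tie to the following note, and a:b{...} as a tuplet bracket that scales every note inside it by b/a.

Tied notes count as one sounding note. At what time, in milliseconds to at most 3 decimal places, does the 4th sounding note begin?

1. 0.0ms @ 0 + 1600.0ms (2)
2. 1600.0ms @ 2 + 640.0ms (4/5)
3. 2240.0ms @ 14/5 + 320.0ms (2/5)
4. 2560.0ms @ 16/5 + 640.0ms (4/5)

note 4 onset = 16/5b = 2560.0ms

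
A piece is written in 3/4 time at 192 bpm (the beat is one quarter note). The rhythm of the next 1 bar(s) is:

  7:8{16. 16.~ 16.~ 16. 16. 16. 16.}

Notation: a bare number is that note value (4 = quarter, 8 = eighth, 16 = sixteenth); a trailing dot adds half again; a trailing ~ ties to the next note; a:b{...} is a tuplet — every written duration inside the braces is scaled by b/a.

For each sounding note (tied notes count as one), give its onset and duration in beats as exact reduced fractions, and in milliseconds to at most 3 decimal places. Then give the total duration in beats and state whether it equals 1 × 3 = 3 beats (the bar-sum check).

1) 0.0ms=0b +133.929ms=3/7b
2) 133.929ms=3/7b +401.786ms=9/7b
3) 535.714ms=12/7b +133.929ms=3/7b
4) 669.643ms=15/7b +133.929ms=3/7b
5) 803.571ms=18/7b +133.929ms=3/7b
Σ=3b of 3 (192bpm 3/4) — PASS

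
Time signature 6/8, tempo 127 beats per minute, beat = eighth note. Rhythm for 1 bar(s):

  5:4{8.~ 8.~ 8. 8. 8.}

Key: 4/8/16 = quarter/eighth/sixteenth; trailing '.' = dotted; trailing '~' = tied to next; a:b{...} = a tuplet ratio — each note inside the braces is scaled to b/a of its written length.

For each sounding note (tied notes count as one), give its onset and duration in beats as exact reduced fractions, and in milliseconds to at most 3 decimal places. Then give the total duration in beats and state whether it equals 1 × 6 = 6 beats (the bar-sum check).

1) 0.0ms=0b +1700.787ms=18/5b
2) 1700.787ms=18/5b +566.929ms=6/5b
3) 2267.717ms=24/5b +566.929ms=6/5b
Σ=6b of 6 (127bpm 6/8) — PASS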